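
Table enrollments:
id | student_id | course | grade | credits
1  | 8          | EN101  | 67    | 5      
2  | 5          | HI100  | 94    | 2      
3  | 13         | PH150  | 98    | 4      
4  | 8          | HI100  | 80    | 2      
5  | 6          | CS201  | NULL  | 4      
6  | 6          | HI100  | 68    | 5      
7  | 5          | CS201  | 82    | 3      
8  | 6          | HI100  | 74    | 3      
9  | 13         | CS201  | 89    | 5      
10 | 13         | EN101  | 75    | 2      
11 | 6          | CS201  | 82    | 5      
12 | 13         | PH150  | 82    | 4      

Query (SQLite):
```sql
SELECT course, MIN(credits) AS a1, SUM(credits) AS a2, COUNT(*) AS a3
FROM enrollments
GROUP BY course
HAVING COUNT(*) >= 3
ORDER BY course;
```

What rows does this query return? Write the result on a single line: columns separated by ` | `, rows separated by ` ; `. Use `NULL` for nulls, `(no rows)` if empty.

Group enrollments by course.
Per group compute: MIN(credits), SUM(credits), COUNT(*).
HAVING: drop groups with fewer than 3 rows.
  CS201: ids {5, 7, 9, 11} → MIN(credits)=3, SUM(credits)=17, COUNT(*)=4
  EN101: ids {1, 10} → MIN(credits)=2, SUM(credits)=7, COUNT(*)=2
  HI100: ids {2, 4, 6, 8} → MIN(credits)=2, SUM(credits)=12, COUNT(*)=4
  PH150: ids {3, 12} → MIN(credits)=4, SUM(credits)=8, COUNT(*)=2

CS201 | 3 | 17 | 4 ; HI100 | 2 | 12 | 4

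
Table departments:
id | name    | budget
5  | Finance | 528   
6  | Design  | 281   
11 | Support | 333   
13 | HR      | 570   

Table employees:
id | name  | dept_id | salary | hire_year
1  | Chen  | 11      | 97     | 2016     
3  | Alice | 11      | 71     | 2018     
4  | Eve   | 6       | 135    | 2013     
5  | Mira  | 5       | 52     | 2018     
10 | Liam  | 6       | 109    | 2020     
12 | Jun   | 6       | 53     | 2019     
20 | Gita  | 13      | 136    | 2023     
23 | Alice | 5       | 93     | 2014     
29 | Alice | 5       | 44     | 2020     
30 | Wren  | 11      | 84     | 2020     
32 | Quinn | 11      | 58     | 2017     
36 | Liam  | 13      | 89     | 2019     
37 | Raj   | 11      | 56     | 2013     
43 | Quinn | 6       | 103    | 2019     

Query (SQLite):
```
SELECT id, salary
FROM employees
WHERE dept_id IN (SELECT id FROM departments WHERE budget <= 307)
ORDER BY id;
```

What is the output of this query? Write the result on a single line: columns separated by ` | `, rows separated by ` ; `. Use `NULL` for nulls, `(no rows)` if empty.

4 | 135 ; 10 | 109 ; 12 | 53 ; 43 | 103

Inner query: departments.id where budget <= 307.
Outer: keep employees rows whose dept_id is in that set.
Inner query → {6}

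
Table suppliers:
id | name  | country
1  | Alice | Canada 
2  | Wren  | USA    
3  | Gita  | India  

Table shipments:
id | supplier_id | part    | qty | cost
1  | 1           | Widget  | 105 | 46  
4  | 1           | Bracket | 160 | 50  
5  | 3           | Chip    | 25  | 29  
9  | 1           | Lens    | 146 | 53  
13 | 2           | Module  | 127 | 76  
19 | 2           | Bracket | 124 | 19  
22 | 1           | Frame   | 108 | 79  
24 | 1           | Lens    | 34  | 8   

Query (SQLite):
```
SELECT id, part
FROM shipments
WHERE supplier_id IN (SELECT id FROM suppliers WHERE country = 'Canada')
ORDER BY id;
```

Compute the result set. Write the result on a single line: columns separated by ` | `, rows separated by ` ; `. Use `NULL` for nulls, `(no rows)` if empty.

Inner query: suppliers.id where country = 'Canada'.
Outer: keep shipments rows whose supplier_id is in that set.
Inner query → {1}

1 | Widget ; 4 | Bracket ; 9 | Lens ; 22 | Frame ; 24 | Lens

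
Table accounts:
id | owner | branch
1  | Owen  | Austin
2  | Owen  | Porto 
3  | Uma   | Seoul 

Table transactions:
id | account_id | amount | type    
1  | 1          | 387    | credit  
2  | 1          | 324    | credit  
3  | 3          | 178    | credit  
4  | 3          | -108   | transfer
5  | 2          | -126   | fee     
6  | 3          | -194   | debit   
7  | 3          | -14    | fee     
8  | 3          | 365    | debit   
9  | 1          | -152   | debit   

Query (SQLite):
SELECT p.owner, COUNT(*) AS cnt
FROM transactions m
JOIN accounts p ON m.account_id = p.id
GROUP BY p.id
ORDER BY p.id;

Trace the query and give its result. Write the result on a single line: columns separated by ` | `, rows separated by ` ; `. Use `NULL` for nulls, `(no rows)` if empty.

Owen | 3 ; Owen | 1 ; Uma | 5

Join each transactions row to its accounts via account_id.
Group joined rows by accounts.id; compute COUNT(*) per group.
  1: ids {1, 2, 9} → COUNT(*)=3
  2: ids {5} → COUNT(*)=1
  3: ids {3, 4, 6, 7, 8} → COUNT(*)=5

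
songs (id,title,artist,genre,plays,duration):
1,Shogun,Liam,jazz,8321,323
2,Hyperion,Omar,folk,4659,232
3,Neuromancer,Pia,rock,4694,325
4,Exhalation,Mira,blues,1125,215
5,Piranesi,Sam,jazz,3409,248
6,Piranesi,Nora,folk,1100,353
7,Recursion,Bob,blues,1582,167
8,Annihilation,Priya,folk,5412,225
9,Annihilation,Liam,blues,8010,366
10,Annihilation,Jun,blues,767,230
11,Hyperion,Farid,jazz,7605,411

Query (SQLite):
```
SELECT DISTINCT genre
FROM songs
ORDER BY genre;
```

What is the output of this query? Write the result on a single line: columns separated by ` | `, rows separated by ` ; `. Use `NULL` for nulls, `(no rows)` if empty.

blues ; folk ; jazz ; rock

Collect distinct genre values from songs.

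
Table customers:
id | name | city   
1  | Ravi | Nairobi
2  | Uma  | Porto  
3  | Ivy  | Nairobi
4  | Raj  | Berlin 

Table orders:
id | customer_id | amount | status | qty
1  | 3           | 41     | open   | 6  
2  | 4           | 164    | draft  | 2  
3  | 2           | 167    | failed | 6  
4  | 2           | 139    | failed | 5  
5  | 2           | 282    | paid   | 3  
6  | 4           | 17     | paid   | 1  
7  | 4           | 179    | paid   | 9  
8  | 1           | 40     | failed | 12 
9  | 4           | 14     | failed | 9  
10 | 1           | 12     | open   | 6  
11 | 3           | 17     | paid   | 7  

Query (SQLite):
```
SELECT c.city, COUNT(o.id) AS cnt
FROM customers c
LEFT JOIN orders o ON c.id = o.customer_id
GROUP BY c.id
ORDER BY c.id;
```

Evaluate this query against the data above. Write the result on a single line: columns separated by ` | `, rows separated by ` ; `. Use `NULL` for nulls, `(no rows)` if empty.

LEFT JOIN keeps every customers row; unmatched ones get NULL for orders columns.
Group by customers.id and compute COUNT(o.id). COUNT(col) of an all-NULL group is 0.
  1: ids {8, 10} → COUNT(o.id)=2
  2: ids {3, 4, 5} → COUNT(o.id)=3
  3: ids {1, 11} → COUNT(o.id)=2
  4: ids {2, 6, 7, 9} → COUNT(o.id)=4

Nairobi | 2 ; Porto | 3 ; Nairobi | 2 ; Berlin | 4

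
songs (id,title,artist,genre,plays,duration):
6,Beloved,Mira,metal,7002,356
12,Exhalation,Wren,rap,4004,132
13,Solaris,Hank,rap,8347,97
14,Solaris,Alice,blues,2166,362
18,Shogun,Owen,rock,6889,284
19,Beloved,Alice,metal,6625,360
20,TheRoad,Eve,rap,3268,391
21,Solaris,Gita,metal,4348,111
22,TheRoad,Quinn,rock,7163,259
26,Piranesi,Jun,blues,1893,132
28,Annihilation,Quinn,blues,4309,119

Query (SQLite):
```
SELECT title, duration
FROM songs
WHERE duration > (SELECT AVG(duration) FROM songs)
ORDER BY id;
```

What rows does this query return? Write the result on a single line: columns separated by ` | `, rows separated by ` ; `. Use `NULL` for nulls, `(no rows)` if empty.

Scalar subquery: AVG(duration) over all songs rows = 236.636364 (≈; comparison uses full precision).
Keep rows where duration > that value.

Beloved | 356 ; Solaris | 362 ; Shogun | 284 ; Beloved | 360 ; TheRoad | 391 ; TheRoad | 259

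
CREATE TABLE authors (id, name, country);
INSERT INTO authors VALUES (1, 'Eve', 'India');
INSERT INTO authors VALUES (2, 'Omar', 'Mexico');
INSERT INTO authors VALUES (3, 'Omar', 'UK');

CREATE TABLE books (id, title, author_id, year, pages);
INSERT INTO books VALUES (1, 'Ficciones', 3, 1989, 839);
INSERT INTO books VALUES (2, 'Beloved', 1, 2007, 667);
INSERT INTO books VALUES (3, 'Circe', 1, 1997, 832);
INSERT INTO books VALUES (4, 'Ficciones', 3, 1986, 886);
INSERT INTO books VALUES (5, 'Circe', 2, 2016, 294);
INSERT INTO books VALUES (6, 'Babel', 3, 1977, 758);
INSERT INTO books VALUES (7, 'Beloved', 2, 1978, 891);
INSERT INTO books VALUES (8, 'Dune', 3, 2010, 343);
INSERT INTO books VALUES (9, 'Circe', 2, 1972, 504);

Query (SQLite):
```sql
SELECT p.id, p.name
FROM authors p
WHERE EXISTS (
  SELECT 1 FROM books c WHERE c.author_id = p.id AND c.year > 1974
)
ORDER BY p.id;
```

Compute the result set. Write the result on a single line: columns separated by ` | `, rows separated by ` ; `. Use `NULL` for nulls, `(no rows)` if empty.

1 | Eve ; 2 | Omar ; 3 | Omar

For each authors row, check whether any books with matching author_id has year > 1974.
Keep rows where that is true.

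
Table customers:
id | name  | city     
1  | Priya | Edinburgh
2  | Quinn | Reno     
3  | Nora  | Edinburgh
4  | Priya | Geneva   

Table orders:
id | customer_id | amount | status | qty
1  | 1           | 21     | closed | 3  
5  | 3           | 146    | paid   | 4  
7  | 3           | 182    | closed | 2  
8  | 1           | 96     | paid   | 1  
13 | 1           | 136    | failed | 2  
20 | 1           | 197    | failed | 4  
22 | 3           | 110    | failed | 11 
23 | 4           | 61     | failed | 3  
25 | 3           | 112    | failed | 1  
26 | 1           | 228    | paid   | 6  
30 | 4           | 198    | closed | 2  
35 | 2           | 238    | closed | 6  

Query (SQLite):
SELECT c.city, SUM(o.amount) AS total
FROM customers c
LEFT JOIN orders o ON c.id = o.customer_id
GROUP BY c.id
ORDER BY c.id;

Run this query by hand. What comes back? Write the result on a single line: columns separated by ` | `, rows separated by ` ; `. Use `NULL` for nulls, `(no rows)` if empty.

Edinburgh | 678 ; Reno | 238 ; Edinburgh | 550 ; Geneva | 259

LEFT JOIN keeps every customers row; unmatched ones get NULL for orders columns.
Group by customers.id and compute SUM(o.amount). SUM over an all-NULL group is NULL.
  1: ids {1, 8, 13, 20, 26} → SUM(o.amount)=678
  2: ids {35} → SUM(o.amount)=238
  3: ids {5, 7, 22, 25} → SUM(o.amount)=550
  4: ids {23, 30} → SUM(o.amount)=259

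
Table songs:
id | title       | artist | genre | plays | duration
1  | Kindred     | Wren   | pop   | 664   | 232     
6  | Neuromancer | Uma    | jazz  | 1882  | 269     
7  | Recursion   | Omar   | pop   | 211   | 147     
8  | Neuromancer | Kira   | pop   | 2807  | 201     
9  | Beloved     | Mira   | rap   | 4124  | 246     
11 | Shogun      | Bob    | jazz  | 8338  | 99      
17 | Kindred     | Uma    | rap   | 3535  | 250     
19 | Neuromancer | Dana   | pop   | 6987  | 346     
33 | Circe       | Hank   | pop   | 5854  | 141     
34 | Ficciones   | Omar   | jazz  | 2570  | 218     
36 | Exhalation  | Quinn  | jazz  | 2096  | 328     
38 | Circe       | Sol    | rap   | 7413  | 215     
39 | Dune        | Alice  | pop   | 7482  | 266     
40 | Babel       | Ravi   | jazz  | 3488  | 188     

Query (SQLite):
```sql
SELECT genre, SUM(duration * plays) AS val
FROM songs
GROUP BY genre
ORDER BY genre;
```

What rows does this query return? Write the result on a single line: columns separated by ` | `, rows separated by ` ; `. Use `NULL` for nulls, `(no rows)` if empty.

jazz | 3235212 ; pop | 5982400 ; rap | 3492049

For each row compute duration * plays.
Group by genre; take SUM of the expression per group.
  jazz: ids {6, 11, 34, 36, 40} → SUM(duration * plays)=3235212
  pop: ids {1, 7, 8, 19, 33, 39} → SUM(duration * plays)=5982400
  rap: ids {9, 17, 38} → SUM(duration * plays)=3492049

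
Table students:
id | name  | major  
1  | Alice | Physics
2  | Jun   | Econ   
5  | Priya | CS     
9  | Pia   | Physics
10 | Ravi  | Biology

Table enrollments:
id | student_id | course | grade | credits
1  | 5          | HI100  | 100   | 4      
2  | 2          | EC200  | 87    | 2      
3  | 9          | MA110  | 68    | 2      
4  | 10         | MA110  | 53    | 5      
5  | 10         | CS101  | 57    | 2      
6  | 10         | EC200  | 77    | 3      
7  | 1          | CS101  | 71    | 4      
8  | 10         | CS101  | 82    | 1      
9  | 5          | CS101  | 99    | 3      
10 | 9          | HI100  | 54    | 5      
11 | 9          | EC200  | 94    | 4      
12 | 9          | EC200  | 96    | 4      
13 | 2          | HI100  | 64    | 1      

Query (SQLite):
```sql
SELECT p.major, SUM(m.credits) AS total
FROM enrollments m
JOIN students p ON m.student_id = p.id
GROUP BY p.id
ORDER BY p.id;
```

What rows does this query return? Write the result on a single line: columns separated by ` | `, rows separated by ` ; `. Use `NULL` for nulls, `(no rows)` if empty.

Physics | 4 ; Econ | 3 ; CS | 7 ; Physics | 15 ; Biology | 11

Join each enrollments row to its students via student_id.
Group joined rows by students.id; compute SUM(m.credits) per group.
  1: ids {7} → SUM(m.credits)=4
  2: ids {2, 13} → SUM(m.credits)=3
  5: ids {1, 9} → SUM(m.credits)=7
  9: ids {3, 10, 11, 12} → SUM(m.credits)=15
  10: ids {4, 5, 6, 8} → SUM(m.credits)=11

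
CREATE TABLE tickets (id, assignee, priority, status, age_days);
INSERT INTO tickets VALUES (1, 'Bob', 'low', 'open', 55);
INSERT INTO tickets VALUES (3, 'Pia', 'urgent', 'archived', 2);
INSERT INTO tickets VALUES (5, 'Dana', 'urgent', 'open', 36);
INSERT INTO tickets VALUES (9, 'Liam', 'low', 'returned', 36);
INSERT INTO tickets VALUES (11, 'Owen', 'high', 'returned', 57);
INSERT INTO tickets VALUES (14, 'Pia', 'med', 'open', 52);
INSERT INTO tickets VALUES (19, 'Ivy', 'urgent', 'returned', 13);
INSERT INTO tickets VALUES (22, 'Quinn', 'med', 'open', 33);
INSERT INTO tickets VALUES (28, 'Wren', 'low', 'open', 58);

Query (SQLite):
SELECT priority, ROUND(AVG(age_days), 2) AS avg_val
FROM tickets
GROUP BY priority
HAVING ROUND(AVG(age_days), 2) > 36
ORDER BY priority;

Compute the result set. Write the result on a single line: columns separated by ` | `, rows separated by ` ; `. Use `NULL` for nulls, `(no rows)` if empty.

Partition tickets by priority; compute ROUND(AVG(age_days), 2) within each group.
HAVING: keep groups where ROUND(AVG(age_days), 2) > 36.
  high: ids {11} → ROUND(AVG(age_days), 2)=57
  low: ids {1, 9, 28} → ROUND(AVG(age_days), 2)=49.67
  med: ids {14, 22} → ROUND(AVG(age_days), 2)=42.5
  urgent: ids {3, 5, 19} → ROUND(AVG(age_days), 2)=17

high | 57 ; low | 49.67 ; med | 42.5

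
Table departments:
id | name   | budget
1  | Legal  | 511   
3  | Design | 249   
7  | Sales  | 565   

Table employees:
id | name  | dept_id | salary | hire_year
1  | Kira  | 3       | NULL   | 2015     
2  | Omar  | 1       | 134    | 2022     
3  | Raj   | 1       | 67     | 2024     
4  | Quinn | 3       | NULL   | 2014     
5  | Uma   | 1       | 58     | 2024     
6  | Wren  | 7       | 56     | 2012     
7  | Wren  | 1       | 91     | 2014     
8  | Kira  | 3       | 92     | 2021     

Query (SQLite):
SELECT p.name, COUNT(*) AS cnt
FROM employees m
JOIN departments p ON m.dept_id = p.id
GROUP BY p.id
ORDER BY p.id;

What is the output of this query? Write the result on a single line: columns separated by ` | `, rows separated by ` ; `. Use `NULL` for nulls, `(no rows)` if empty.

Join each employees row to its departments via dept_id.
Group joined rows by departments.id; compute COUNT(*) per group.
  1: ids {2, 3, 5, 7} → COUNT(*)=4
  3: ids {1, 4, 8} → COUNT(*)=3
  7: ids {6} → COUNT(*)=1

Legal | 4 ; Design | 3 ; Sales | 1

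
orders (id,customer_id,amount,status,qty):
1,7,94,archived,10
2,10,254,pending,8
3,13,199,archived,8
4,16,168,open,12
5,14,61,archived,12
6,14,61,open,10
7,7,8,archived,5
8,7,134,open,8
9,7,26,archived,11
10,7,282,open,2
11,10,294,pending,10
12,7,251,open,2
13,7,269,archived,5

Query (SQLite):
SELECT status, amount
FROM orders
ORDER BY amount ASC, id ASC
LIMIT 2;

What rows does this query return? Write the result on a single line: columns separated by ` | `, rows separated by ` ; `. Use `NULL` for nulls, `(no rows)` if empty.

archived | 8 ; archived | 26

Sort by amount asc, tiebreak id asc: (8, id=7), (26, id=9), (61, id=5), (61, id=6), (94, id=1) …. Take first 2.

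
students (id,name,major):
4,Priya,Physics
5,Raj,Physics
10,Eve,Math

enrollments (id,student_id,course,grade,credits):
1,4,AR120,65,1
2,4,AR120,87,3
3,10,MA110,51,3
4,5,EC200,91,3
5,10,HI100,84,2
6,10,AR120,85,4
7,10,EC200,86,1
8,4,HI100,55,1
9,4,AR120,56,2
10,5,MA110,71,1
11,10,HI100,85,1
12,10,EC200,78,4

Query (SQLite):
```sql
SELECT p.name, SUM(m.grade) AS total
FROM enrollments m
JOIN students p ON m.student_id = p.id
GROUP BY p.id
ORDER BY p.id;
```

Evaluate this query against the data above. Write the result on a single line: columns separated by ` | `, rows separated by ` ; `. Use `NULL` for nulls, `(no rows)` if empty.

Priya | 263 ; Raj | 162 ; Eve | 469

Join each enrollments row to its students via student_id.
Group joined rows by students.id; compute SUM(m.grade) per group.
  4: ids {1, 2, 8, 9} → SUM(m.grade)=263
  5: ids {4, 10} → SUM(m.grade)=162
  10: ids {3, 5, 6, 7, 11, 12} → SUM(m.grade)=469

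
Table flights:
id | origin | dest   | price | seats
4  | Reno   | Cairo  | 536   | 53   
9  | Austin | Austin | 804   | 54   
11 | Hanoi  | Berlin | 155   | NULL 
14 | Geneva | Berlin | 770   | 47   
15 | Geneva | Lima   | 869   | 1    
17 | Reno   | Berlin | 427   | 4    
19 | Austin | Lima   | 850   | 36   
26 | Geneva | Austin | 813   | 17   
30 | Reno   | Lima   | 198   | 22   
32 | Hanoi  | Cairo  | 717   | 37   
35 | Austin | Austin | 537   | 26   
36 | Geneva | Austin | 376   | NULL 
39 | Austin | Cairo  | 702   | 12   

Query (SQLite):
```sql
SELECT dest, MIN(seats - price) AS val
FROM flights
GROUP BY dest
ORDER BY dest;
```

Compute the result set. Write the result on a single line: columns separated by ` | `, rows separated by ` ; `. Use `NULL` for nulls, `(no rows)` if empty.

Austin | -796 ; Berlin | -723 ; Cairo | -690 ; Lima | -868

For each row compute seats - price.
Group by dest; take MIN of the expression per group.
  Austin: ids {9, 26, 35, 36} → MIN(seats - price)=-796
  Berlin: ids {11, 14, 17} → MIN(seats - price)=-723
  Cairo: ids {4, 32, 39} → MIN(seats - price)=-690
  Lima: ids {15, 19, 30} → MIN(seats - price)=-868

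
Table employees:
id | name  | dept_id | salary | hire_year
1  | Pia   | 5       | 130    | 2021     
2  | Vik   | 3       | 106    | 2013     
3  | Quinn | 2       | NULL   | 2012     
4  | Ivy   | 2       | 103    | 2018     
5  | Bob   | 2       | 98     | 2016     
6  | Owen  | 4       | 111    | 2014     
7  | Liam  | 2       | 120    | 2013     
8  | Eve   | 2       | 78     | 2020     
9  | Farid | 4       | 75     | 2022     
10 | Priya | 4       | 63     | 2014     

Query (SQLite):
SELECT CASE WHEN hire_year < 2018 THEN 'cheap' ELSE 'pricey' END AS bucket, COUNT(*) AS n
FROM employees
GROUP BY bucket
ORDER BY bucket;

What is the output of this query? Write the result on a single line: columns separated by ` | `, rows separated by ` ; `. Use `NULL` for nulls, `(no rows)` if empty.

Bucket rows by hire_year < 2018 → 'cheap' else 'pricey'; count each bucket.

cheap | 6 ; pricey | 4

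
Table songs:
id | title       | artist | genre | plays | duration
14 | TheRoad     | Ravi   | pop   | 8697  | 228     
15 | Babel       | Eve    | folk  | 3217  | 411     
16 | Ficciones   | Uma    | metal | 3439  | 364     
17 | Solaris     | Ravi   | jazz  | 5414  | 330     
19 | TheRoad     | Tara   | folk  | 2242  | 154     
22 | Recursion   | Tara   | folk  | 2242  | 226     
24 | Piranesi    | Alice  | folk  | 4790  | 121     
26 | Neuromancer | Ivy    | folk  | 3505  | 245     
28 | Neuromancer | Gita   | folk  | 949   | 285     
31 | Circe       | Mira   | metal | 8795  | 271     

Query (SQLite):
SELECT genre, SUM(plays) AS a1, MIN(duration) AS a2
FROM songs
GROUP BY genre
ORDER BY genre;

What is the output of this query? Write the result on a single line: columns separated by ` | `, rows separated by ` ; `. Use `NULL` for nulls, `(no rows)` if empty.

Group songs by genre.
Per group compute: SUM(plays), MIN(duration).
  folk: ids {15, 19, 22, 24, 26, 28} → SUM(plays)=16945, MIN(duration)=121
  jazz: ids {17} → SUM(plays)=5414, MIN(duration)=330
  metal: ids {16, 31} → SUM(plays)=12234, MIN(duration)=271
  pop: ids {14} → SUM(plays)=8697, MIN(duration)=228

folk | 16945 | 121 ; jazz | 5414 | 330 ; metal | 12234 | 271 ; pop | 8697 | 228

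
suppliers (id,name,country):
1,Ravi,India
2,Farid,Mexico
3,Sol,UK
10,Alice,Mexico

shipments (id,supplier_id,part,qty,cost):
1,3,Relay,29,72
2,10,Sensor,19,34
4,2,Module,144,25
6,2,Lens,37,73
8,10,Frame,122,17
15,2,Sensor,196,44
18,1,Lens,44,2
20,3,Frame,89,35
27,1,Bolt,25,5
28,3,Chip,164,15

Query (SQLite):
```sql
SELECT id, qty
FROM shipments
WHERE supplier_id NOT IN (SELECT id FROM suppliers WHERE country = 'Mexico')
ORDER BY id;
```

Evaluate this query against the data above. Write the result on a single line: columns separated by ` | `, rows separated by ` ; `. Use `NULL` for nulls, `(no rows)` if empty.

1 | 29 ; 18 | 44 ; 20 | 89 ; 27 | 25 ; 28 | 164

Inner query: suppliers.id where country = 'Mexico'.
Outer: keep shipments rows whose supplier_id is not in that set.
Inner query → {2, 10}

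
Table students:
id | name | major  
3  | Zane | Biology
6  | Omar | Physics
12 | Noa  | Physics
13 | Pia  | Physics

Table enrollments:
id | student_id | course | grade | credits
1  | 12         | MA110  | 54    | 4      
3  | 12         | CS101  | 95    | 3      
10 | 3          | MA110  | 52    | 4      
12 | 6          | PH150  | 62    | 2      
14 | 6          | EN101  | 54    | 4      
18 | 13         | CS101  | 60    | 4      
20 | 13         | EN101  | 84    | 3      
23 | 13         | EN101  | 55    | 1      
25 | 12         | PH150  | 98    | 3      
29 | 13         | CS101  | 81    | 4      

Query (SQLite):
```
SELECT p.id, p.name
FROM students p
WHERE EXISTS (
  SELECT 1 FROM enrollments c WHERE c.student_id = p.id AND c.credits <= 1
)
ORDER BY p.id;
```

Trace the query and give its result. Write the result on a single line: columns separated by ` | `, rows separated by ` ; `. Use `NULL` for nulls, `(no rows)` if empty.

13 | Pia

For each students row, check whether any enrollments with matching student_id has credits <= 1.
Keep rows where that is true.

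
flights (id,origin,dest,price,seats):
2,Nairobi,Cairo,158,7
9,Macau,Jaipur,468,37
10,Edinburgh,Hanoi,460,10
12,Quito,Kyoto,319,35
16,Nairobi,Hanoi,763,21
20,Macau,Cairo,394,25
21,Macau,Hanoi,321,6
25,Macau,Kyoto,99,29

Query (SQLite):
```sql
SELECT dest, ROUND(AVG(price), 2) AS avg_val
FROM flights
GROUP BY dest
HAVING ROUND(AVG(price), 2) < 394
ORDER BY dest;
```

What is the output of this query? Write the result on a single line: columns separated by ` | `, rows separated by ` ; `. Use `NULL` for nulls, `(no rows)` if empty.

Cairo | 276 ; Kyoto | 209

Partition flights by dest; compute ROUND(AVG(price), 2) within each group.
HAVING: keep groups where ROUND(AVG(price), 2) < 394.
  Cairo: ids {2, 20} → ROUND(AVG(price), 2)=276
  Hanoi: ids {10, 16, 21} → ROUND(AVG(price), 2)=514.67
  Jaipur: ids {9} → ROUND(AVG(price), 2)=468
  Kyoto: ids {12, 25} → ROUND(AVG(price), 2)=209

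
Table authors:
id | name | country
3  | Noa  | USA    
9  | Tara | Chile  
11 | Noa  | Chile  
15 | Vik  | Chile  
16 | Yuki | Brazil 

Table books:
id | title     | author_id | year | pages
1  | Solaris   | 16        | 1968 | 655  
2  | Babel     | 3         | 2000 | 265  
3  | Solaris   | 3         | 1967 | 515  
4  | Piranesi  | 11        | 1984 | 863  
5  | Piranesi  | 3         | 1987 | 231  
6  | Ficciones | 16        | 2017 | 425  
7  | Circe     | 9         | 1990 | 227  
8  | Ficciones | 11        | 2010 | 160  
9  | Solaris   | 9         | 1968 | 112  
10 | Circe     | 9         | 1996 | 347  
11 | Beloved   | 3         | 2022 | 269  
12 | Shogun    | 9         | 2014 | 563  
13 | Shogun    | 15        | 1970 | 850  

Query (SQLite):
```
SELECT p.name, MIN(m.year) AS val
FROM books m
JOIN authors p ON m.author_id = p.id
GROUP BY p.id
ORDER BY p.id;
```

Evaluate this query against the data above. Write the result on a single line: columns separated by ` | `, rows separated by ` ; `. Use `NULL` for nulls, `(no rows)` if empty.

Join each books row to its authors via author_id.
Group joined rows by authors.id; compute MIN(m.year) per group.
  3: ids {2, 3, 5, 11} → MIN(m.year)=1967
  9: ids {7, 9, 10, 12} → MIN(m.year)=1968
  11: ids {4, 8} → MIN(m.year)=1984
  15: ids {13} → MIN(m.year)=1970
  16: ids {1, 6} → MIN(m.year)=1968

Noa | 1967 ; Tara | 1968 ; Noa | 1984 ; Vik | 1970 ; Yuki | 1968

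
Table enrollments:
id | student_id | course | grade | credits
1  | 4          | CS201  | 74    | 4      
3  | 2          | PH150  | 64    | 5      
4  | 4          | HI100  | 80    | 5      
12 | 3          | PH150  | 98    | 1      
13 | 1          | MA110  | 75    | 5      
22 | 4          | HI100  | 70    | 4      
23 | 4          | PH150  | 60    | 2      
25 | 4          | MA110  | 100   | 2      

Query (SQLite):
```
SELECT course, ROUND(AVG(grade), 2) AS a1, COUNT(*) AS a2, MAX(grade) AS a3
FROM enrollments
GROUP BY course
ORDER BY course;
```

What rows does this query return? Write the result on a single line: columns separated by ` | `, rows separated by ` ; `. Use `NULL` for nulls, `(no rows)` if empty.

Group enrollments by course.
Per group compute: ROUND(AVG(grade), 2), COUNT(*), MAX(grade).
  CS201: ids {1} → ROUND(AVG(grade), 2)=74, COUNT(*)=1, MAX(grade)=74
  HI100: ids {4, 22} → ROUND(AVG(grade), 2)=75, COUNT(*)=2, MAX(grade)=80
  MA110: ids {13, 25} → ROUND(AVG(grade), 2)=87.5, COUNT(*)=2, MAX(grade)=100
  PH150: ids {3, 12, 23} → ROUND(AVG(grade), 2)=74, COUNT(*)=3, MAX(grade)=98

CS201 | 74 | 1 | 74 ; HI100 | 75 | 2 | 80 ; MA110 | 87.5 | 2 | 100 ; PH150 | 74 | 3 | 98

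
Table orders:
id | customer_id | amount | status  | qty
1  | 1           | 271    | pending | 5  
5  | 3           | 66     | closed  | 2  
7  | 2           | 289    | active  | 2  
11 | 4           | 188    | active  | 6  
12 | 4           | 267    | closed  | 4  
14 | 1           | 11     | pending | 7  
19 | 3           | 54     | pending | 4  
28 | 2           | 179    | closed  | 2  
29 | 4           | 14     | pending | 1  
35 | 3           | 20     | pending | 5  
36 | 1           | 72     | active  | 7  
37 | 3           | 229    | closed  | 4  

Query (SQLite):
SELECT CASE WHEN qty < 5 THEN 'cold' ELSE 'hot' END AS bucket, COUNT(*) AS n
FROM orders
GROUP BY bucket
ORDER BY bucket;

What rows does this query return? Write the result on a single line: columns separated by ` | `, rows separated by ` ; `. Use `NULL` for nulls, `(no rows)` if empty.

Bucket rows by qty < 5 → 'cold' else 'hot'; count each bucket.

cold | 7 ; hot | 5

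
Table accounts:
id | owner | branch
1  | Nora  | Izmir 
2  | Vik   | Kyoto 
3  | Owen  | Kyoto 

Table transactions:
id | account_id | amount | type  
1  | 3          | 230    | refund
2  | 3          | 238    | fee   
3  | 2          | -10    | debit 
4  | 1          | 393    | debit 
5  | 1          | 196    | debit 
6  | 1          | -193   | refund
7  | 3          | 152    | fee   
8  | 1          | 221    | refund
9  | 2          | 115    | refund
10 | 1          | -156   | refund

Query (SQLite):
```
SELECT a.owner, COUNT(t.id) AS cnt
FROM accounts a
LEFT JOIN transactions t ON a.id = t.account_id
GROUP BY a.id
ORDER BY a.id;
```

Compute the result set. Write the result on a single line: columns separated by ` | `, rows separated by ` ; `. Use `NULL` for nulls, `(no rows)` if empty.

Nora | 5 ; Vik | 2 ; Owen | 3

LEFT JOIN keeps every accounts row; unmatched ones get NULL for transactions columns.
Group by accounts.id and compute COUNT(t.id). COUNT(col) of an all-NULL group is 0.
  1: ids {4, 5, 6, 8, 10} → COUNT(t.id)=5
  2: ids {3, 9} → COUNT(t.id)=2
  3: ids {1, 2, 7} → COUNT(t.id)=3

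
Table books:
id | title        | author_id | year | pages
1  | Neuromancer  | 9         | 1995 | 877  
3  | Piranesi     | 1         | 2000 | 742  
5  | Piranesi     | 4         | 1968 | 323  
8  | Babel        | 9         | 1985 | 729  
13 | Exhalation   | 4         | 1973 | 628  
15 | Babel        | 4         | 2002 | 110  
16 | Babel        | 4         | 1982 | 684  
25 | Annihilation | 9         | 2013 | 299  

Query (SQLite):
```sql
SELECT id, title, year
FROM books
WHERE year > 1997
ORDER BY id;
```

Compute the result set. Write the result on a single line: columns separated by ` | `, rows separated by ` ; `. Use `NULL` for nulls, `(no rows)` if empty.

year > 1997: ids {3, 15, 25}

3 | Piranesi | 2000 ; 15 | Babel | 2002 ; 25 | Annihilation | 2013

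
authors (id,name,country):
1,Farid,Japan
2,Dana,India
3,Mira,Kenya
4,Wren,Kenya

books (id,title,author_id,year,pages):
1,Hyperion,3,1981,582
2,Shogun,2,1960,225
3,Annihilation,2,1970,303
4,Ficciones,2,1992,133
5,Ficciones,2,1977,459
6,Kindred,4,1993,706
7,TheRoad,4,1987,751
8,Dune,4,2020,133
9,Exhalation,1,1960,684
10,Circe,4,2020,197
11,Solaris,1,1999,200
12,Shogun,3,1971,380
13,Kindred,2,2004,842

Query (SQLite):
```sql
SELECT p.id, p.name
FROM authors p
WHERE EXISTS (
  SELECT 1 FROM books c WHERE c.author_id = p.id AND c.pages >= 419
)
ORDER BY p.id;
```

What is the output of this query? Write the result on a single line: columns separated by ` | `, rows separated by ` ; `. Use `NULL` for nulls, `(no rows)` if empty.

For each authors row, check whether any books with matching author_id has pages >= 419.
Keep rows where that is true.

1 | Farid ; 2 | Dana ; 3 | Mira ; 4 | Wren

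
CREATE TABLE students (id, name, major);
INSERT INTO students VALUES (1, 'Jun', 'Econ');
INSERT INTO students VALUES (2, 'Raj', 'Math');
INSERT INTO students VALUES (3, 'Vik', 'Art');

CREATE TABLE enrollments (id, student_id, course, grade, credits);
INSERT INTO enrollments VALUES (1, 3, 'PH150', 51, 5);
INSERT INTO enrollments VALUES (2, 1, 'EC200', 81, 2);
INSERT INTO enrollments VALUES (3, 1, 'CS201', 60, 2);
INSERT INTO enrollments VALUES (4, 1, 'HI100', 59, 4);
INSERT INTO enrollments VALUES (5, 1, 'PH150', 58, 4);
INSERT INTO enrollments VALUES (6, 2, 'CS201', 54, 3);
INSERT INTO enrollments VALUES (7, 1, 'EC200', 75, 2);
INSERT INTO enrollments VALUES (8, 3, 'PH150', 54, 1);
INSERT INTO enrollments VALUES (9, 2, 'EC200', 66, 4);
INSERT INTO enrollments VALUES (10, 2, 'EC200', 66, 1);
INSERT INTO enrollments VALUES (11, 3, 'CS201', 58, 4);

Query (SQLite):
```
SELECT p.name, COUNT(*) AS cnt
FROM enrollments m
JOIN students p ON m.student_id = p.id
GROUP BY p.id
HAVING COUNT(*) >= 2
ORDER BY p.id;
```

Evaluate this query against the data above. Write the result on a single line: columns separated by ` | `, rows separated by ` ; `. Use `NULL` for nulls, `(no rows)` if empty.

Jun | 5 ; Raj | 3 ; Vik | 3

Join each enrollments row to its students via student_id.
Group joined rows by students.id; compute COUNT(*) per group.
HAVING: keep groups with count ≥ 2.
  1: ids {2, 3, 4, 5, 7} → COUNT(*)=5
  2: ids {6, 9, 10} → COUNT(*)=3
  3: ids {1, 8, 11} → COUNT(*)=3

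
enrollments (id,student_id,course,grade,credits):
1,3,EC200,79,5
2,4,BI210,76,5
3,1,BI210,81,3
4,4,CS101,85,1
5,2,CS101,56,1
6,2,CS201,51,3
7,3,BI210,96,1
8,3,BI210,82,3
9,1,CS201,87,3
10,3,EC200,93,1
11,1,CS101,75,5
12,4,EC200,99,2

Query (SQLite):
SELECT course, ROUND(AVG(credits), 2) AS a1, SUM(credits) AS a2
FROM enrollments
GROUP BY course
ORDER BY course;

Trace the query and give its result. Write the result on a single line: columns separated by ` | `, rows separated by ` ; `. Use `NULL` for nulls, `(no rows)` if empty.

BI210 | 3 | 12 ; CS101 | 2.33 | 7 ; CS201 | 3 | 6 ; EC200 | 2.67 | 8

Group enrollments by course.
Per group compute: ROUND(AVG(credits), 2), SUM(credits).
  BI210: ids {2, 3, 7, 8} → ROUND(AVG(credits), 2)=3, SUM(credits)=12
  CS101: ids {4, 5, 11} → ROUND(AVG(credits), 2)=2.33, SUM(credits)=7
  CS201: ids {6, 9} → ROUND(AVG(credits), 2)=3, SUM(credits)=6
  EC200: ids {1, 10, 12} → ROUND(AVG(credits), 2)=2.67, SUM(credits)=8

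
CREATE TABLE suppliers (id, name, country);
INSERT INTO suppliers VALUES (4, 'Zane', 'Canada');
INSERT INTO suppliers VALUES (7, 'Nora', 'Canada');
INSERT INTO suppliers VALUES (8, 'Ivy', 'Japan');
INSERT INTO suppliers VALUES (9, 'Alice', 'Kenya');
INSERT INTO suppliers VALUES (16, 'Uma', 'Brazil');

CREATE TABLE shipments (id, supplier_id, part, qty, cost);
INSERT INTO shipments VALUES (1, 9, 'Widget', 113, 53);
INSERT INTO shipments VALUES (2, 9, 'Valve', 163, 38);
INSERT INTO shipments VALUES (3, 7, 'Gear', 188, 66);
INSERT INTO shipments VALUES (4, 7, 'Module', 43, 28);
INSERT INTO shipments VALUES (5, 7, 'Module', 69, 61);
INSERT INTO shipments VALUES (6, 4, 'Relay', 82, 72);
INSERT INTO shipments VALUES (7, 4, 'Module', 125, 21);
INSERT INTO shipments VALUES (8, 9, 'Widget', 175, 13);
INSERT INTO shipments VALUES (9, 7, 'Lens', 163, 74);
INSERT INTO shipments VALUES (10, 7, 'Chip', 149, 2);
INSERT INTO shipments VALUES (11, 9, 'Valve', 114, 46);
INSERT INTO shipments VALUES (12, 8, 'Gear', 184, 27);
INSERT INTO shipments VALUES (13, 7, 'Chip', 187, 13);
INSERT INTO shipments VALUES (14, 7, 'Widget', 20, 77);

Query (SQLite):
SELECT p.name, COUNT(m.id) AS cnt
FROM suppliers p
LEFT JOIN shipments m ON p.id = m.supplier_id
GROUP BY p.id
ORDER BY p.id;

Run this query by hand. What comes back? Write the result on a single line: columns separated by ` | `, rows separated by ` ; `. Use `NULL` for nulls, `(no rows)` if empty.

Zane | 2 ; Nora | 7 ; Ivy | 1 ; Alice | 4 ; Uma | 0

LEFT JOIN keeps every suppliers row; unmatched ones get NULL for shipments columns.
Group by suppliers.id and compute COUNT(m.id). COUNT(col) of an all-NULL group is 0.
  4: ids {6, 7} → COUNT(m.id)=2
  7: ids {3, 4, 5, 9, 10, 13, 14} → COUNT(m.id)=7
  8: ids {12} → COUNT(m.id)=1
  9: ids {1, 2, 8, 11} → COUNT(m.id)=4
  16: ids {—} → COUNT(m.id)=0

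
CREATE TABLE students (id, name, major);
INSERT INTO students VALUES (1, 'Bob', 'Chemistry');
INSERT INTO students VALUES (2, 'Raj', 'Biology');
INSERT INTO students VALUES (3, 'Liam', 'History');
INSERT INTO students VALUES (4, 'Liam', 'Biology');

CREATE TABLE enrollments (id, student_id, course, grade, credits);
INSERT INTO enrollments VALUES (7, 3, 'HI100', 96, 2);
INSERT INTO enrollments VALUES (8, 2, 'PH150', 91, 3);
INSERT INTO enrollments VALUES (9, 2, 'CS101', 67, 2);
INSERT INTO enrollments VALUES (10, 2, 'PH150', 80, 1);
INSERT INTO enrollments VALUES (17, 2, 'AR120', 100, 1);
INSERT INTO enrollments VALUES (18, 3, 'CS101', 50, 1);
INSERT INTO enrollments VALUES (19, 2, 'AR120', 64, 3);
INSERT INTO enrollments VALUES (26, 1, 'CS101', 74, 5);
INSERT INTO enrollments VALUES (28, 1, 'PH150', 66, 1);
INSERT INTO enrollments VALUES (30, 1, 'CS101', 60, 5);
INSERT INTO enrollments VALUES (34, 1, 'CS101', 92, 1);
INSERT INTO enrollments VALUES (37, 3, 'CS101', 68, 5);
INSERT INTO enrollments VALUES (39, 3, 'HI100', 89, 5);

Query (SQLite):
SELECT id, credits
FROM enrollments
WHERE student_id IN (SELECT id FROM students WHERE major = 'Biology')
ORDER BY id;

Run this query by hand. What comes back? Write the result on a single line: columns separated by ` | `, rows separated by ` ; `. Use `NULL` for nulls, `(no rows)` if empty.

Inner query: students.id where major = 'Biology'.
Outer: keep enrollments rows whose student_id is in that set.
Inner query → {2, 4}

8 | 3 ; 9 | 2 ; 10 | 1 ; 17 | 1 ; 19 | 3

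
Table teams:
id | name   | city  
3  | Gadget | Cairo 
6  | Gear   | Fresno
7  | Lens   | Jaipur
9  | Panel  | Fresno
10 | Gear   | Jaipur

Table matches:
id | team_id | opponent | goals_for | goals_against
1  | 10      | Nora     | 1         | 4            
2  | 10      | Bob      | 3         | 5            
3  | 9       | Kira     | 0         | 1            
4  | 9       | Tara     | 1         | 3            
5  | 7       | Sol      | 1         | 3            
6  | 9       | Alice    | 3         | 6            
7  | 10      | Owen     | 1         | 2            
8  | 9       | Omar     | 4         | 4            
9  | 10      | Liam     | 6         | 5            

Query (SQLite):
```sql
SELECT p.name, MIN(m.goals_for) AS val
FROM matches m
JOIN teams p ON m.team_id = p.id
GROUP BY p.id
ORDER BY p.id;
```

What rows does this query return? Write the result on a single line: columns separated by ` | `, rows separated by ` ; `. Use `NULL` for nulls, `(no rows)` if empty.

Lens | 1 ; Panel | 0 ; Gear | 1

Join each matches row to its teams via team_id.
Group joined rows by teams.id; compute MIN(m.goals_for) per group.
  7: ids {5} → MIN(m.goals_for)=1
  9: ids {3, 4, 6, 8} → MIN(m.goals_for)=0
  10: ids {1, 2, 7, 9} → MIN(m.goals_for)=1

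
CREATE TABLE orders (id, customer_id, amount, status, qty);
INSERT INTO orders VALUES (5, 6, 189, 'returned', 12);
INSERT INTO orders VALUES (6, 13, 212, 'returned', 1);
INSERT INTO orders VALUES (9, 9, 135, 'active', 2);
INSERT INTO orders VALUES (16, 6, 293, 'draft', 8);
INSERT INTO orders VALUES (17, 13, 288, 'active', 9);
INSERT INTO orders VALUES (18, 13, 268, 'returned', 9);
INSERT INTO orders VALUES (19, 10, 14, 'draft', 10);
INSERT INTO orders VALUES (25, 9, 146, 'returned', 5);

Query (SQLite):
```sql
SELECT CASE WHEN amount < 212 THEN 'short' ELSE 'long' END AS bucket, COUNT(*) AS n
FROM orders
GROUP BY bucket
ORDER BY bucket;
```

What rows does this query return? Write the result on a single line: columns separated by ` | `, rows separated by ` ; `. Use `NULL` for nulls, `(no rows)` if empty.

Bucket rows by amount < 212 → 'short' else 'long'; count each bucket.

long | 4 ; short | 4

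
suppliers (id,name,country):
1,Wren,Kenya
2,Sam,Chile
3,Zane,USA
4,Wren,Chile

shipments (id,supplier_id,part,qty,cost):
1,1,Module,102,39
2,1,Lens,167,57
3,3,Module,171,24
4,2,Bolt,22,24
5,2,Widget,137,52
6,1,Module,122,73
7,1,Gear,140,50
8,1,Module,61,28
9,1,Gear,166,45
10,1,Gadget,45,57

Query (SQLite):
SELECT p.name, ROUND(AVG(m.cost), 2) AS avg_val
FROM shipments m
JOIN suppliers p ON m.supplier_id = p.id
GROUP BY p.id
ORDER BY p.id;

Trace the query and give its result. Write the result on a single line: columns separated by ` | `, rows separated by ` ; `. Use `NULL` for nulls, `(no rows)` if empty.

Wren | 49.86 ; Sam | 38 ; Zane | 24

Join each shipments row to its suppliers via supplier_id.
Group joined rows by suppliers.id; compute ROUND(AVG(m.cost), 2) per group.
  1: ids {1, 2, 6, 7, 8, 9, 10} → ROUND(AVG(m.cost), 2)=49.86
  2: ids {4, 5} → ROUND(AVG(m.cost), 2)=38
  3: ids {3} → ROUND(AVG(m.cost), 2)=24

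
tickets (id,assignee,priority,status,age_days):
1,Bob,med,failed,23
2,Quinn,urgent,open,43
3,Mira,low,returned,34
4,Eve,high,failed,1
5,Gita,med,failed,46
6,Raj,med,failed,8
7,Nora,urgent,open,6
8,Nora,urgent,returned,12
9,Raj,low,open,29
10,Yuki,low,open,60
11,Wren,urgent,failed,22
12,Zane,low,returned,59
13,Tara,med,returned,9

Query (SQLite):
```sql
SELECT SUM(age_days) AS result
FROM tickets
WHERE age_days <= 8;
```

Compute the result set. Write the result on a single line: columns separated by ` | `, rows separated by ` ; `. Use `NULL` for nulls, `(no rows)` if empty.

15

Rows where age_days <= 8 → age_days values: [1, 8, 6].
SUM of non-NULL values = 15.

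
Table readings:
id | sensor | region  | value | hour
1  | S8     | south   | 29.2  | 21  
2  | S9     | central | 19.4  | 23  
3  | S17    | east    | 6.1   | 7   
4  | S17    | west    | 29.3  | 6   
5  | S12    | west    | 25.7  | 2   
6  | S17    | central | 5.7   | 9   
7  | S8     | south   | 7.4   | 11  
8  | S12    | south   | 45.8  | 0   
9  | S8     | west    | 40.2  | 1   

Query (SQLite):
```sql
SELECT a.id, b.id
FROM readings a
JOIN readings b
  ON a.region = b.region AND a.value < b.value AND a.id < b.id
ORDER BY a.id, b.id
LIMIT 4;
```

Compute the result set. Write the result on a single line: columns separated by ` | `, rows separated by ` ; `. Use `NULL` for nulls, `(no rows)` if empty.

1 | 8 ; 4 | 9 ; 5 | 9 ; 7 | 8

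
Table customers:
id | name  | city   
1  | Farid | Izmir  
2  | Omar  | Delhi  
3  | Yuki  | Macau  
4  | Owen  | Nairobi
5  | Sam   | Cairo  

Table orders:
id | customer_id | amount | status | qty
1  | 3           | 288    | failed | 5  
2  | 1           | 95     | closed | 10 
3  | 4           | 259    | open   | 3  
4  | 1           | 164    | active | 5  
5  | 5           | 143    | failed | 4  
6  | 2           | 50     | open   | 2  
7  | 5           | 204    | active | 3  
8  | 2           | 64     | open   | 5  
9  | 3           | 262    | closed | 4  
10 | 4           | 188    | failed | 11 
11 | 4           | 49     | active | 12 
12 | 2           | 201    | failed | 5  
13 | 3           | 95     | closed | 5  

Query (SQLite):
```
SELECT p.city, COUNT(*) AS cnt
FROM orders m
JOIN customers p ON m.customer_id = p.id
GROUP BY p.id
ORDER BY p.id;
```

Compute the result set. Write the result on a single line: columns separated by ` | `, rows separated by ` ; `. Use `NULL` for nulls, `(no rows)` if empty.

Izmir | 2 ; Delhi | 3 ; Macau | 3 ; Nairobi | 3 ; Cairo | 2

Join each orders row to its customers via customer_id.
Group joined rows by customers.id; compute COUNT(*) per group.
  1: ids {2, 4} → COUNT(*)=2
  2: ids {6, 8, 12} → COUNT(*)=3
  3: ids {1, 9, 13} → COUNT(*)=3
  4: ids {3, 10, 11} → COUNT(*)=3
  5: ids {5, 7} → COUNT(*)=2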